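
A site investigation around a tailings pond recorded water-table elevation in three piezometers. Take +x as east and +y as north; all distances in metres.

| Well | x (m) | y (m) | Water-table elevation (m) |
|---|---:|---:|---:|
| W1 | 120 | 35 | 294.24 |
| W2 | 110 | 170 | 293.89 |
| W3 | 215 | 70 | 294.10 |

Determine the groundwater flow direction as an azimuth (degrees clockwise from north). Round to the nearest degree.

Taking W1 as reference: W2−W1 = (-10, 135, -0.35); W3−W1 = (95, 35, -0.14).
Solve a·Δx + b·Δy = Δh: det = (-10)·35 − 95·135 = -13175.
∂h/∂x = [(-0.35)·35 − (-0.14)·135] / -13175 = -0.0005047
∂h/∂y = [(-10)·(-0.14) − 95·(-0.35)] / -13175 = -0.002630
Flow direction (−∇h) has components (+0.0005047 E, +0.002630 N).
Azimuth = atan2(E, N) = atan2(+0.0005047, +0.002630) = 10.9° ≈ 011°.

011°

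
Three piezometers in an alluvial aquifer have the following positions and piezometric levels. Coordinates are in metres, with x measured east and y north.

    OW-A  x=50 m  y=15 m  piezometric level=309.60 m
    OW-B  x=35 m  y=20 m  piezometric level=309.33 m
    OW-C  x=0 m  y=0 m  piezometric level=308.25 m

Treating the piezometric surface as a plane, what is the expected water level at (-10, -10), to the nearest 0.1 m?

Differences from OW-A: to OW-B (Δx, Δy, Δh) = (-15, 5, -0.27); to OW-C = (-50, -15, -1.35).
Solve a·Δx + b·Δy = Δh: det = (-15)·(-15) − (-50)·5 = 475.
∂h/∂x = [(-0.27)·(-15) − (-1.35)·5] / 475 = +0.02274
∂h/∂y = [(-15)·(-1.35) − (-50)·(-0.27)] / 475 = +0.01421
h(-10, -10) = 309.60 + (+0.02274)·(-60) + (+0.01421)·(-25) = 309.60 -1.364 -0.355 = 307.881 m.

307.9 m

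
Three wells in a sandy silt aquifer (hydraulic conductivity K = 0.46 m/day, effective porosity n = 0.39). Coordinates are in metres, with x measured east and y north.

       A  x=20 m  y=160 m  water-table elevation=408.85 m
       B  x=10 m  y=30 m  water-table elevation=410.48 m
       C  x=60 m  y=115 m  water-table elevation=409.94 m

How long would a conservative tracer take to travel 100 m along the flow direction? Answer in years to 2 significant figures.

13 years

Differences from A: to B (Δx, Δy, Δh) = (-10, -130, +1.63); to C = (40, -45, +1.09).
Determinant of the coordinate differences = (-10)·(-45) − 40·(-130) = 5650.
∂h/∂x = [(+1.63)·(-45) − (+1.09)·(-130)] / 5650 = +0.01210
∂h/∂y = [(-10)·(+1.09) − 40·(+1.63)] / 5650 = -0.01347
|∇h| = √(0.01210² + -0.01347²) = 0.01811
Seepage velocity v = K·i/n = 0.46 × 0.01811 / 0.39 = 0.02136 m/day.
t = 100 / 0.02136 = 4682 days = 12.8 years.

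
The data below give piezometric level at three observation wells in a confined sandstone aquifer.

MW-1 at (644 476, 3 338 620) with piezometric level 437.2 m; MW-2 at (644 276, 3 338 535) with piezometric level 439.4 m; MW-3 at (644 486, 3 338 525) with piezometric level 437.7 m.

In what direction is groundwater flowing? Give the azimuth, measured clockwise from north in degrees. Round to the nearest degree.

054°

Differences from MW-1: to MW-2 (Δx, Δy, Δh) = (-200, -85, +2.2); to MW-3 = (10, -95, +0.5).
Determinant of the coordinate differences = (-200)·(-95) − 10·(-85) = 19850.
∂h/∂x = [(+2.2)·(-95) − (+0.5)·(-85)] / 19850 = -0.008388
∂h/∂y = [(-200)·(+0.5) − 10·(+2.2)] / 19850 = -0.006146
Flow direction (−∇h) has components (+0.008388 E, +0.006146 N).
Azimuth = atan2(E, N) = atan2(+0.008388, +0.006146) = 53.8° ≈ 054°.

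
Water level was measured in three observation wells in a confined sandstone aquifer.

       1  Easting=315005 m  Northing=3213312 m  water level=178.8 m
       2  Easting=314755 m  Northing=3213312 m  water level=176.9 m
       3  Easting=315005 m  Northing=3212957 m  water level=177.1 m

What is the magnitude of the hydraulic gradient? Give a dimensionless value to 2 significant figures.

∂h/∂x = (176.9 − 178.8) / (314755 − 315005) = +0.007600
∂h/∂y = (177.1 − 178.8) / (3212957 − 3213312) = +0.004789
|∇h| = √(0.007600² + 0.004789²) = 0.008983

0.0090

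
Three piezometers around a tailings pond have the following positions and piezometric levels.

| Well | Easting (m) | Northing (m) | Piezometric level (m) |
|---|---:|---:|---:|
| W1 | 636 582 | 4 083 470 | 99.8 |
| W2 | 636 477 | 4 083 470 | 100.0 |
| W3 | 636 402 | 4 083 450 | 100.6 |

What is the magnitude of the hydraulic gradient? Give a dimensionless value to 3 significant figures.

With h = a·x + b·y + c and W1 as origin, the differences give:
  (-105)·a + 0·b = +0.2
  (-180)·a + (-20)·b = +0.8
Eliminate b (×(-20) and ×0, subtract): 2100·a = -4.00 → a = ∂h/∂x = -0.001905
Back-substitute: b = ∂h/∂y = -0.02286.
|∇h| = √(-0.001905² + -0.02286²) = 0.02294

0.0229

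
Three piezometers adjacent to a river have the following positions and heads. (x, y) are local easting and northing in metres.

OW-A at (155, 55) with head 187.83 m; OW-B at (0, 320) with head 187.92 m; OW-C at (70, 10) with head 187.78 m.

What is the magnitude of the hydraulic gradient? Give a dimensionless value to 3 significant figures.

With h = a·x + b·y + c and OW-A as origin, the differences give:
  (-155)·a + 265·b = +0.09
  (-85)·a + (-45)·b = -0.05
Eliminate b (×(-45) and ×265, subtract): 29500·a = 9.200 → a = ∂h/∂x = +0.0003119
Back-substitute: b = ∂h/∂y = +0.0005220.
|∇h| = √(0.0003119² + 0.0005220²) = 0.0006081

0.000608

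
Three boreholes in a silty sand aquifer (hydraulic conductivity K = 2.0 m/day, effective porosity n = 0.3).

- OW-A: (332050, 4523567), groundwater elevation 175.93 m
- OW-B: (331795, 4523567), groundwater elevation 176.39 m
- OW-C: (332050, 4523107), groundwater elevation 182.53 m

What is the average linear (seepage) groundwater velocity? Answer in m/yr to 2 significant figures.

35 m/yr

∂h/∂x = (176.39 − 175.93) / (331795 − 332050) = -0.001804
∂h/∂y = (182.53 − 175.93) / (4523107 − 4523567) = -0.01435
|∇h| = √(-0.001804² + -0.01435²) = 0.01446
Seepage velocity v = K·i/n = 2.0 × 0.01446 / 0.3 = 0.0964 m/day = 35.21 m/yr.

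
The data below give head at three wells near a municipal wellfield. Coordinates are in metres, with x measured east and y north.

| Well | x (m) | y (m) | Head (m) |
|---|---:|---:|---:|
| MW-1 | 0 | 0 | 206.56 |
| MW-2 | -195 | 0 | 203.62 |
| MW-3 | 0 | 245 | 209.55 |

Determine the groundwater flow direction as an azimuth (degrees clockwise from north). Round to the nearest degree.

231°

∂h/∂x = (203.62 − 206.56) / (-195 − 0) = +0.01508
∂h/∂y = (209.55 − 206.56) / (245 − 0) = +0.01220
Flow direction (−∇h) has components (-0.01508 E, -0.01220 N).
Azimuth = atan2(E, N) = atan2(-0.01508, -0.01220) = 231.0° ≈ 231°.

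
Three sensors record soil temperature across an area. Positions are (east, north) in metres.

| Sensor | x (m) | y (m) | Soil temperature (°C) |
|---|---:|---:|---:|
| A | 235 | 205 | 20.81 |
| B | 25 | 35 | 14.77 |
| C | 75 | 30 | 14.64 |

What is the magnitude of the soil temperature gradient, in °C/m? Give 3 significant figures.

0.0345 °C/m

Differences from A: to B (Δx, Δy, Δh) = (-210, -170, -6.04); to C = (-160, -175, -6.17).
Solve a·Δx + b·Δy = ΔT: det = (-210)·(-175) − (-160)·(-170) = 9550.
∂T/∂x = [(-6.04)·(-175) − (-6.17)·(-170)] / 9550 = +0.0008482
∂T/∂y = [(-210)·(-6.17) − (-160)·(-6.04)] / 9550 = +0.03448
|∇f| = √(0.0008482² + 0.03448²) = 0.03449 °C/m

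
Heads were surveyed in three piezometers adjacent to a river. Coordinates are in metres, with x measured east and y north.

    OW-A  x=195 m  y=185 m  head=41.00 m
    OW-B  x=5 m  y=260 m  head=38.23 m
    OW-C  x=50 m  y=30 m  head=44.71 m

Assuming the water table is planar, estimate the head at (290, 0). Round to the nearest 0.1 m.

46.4 m

Taking OW-A as reference: OW-B−OW-A = (-190, 75, -2.77); OW-C−OW-A = (-145, -155, +3.71).
Determinant of the coordinate differences = (-190)·(-155) − (-145)·75 = 40325.
∂h/∂x = [(-2.77)·(-155) − (+3.71)·75] / 40325 = +0.003747
∂h/∂y = [(-190)·(+3.71) − (-145)·(-2.77)] / 40325 = -0.02744
h(290, 0) = 41.00 + (+0.003747)·(95) + (-0.02744)·(-185) = 41.00 +0.356 +5.077 = 46.433 m.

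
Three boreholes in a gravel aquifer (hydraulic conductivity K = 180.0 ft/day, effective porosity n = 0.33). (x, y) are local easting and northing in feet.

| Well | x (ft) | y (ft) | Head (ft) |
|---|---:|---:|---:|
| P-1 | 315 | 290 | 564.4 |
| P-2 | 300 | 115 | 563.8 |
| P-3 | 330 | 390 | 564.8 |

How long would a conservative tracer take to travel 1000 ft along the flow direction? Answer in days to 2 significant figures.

200 days

With h = a·x + b·y + c and P-1 as origin, the differences give:
  (-15)·a + (-175)·b = -0.6
  15·a + 100·b = +0.4
Eliminate b (×100 and ×(-175), subtract): 1125·a = 10.00 → a = ∂h/∂x = +0.008889
Back-substitute: b = ∂h/∂y = +0.002667.
|∇h| = √(0.008889² + 0.002667²) = 0.00928
Seepage velocity v = K·i/n = 180.0 × 0.00928 / 0.33 = 5.062 ft/day.
t = 1000 / 5.062 = 197.6 days.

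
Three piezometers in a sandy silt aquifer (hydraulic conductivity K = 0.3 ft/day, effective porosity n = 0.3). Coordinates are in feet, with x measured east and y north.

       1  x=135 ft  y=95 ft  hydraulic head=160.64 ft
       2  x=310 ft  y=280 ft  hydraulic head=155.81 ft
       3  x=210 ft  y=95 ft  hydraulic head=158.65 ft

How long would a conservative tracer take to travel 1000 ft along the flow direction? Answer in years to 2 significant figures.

100 years

With h = a·x + b·y + c and 1 as origin, the differences give:
  175·a + 185·b = -4.83
  75·a + 0·b = -1.99
Eliminate b (×0 and ×185, subtract): -13875·a = 368.150 → a = ∂h/∂x = -0.02653
Back-substitute: b = ∂h/∂y = -0.001009.
|∇h| = √(-0.02653² + -0.001009²) = 0.02655
Seepage velocity v = K·i/n = 0.3 × 0.02655 / 0.3 = 0.02655 ft/day.
t = 1000 / 0.02655 = 3.766e+04 days = 103 years.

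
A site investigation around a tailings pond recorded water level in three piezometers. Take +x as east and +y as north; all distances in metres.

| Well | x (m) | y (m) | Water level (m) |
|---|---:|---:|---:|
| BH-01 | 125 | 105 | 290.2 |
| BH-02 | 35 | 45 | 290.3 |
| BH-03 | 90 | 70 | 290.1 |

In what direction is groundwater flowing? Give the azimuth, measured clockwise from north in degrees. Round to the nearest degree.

143°

With h = a·x + b·y + c and BH-01 as origin, the differences give:
  (-90)·a + (-60)·b = +0.1
  (-35)·a + (-35)·b = -0.1
Eliminate b (×(-35) and ×(-60), subtract): 1050·a = -9.50 → a = ∂h/∂x = -0.009048
Back-substitute: b = ∂h/∂y = +0.01190.
Flow direction (−∇h) has components (+0.009048 E, -0.01190 N).
Azimuth = atan2(E, N) = atan2(+0.009048, -0.01190) = 142.8° ≈ 143°.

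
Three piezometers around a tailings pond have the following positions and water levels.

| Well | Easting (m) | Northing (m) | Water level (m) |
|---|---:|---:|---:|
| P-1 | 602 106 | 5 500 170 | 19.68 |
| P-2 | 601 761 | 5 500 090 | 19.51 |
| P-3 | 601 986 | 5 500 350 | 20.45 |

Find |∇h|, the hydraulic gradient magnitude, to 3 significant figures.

0.00401

Differences from P-1: to P-2 (Δx, Δy, Δh) = (-345, -80, -0.17); to P-3 = (-120, 180, +0.77).
Determinant of the coordinate differences = (-345)·180 − (-120)·(-80) = -71700.
∂h/∂x = [(-0.17)·180 − (+0.77)·(-80)] / -71700 = -0.0004324
∂h/∂y = [(-345)·(+0.77) − (-120)·(-0.17)] / -71700 = +0.003990
|∇h| = √(-0.0004324² + 0.003990²) = 0.004013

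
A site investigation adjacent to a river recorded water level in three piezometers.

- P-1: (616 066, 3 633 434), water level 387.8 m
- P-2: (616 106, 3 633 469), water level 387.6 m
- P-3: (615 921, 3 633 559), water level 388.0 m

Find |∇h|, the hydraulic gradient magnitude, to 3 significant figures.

Taking P-1 as reference: P-2−P-1 = (40, 35, -0.2); P-3−P-1 = (-145, 125, +0.2).
Determinant of the coordinate differences = 40·125 − (-145)·35 = 10075.
∂h/∂x = [(-0.2)·125 − (+0.2)·35] / 10075 = -0.003176
∂h/∂y = [40·(+0.2) − (-145)·(-0.2)] / 10075 = -0.002084
|∇h| = √(-0.003176² + -0.002084²) = 0.003799

0.00380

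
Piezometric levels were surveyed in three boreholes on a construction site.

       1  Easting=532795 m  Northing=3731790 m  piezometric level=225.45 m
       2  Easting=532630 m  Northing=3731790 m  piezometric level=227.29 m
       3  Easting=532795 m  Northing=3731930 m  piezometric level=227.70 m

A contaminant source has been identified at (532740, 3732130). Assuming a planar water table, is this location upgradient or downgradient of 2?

upgradient

∂h/∂x = (227.29 − 225.45) / (532630 − 532795) = -0.01115
∂h/∂y = (227.70 − 225.45) / (3731930 − 3731790) = +0.01607
Head at (532740, 3732130) = 225.45 + (-0.01115)·(-55) + (+0.01607)·(340) = 231.53 m.
That is higher than the 227.29 m at 2, so the point is upgradient.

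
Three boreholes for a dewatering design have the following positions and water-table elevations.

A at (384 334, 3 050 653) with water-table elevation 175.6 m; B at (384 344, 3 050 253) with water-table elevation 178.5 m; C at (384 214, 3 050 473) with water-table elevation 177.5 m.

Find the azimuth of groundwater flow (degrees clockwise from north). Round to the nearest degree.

033°

With h = a·x + b·y + c and A as origin, the differences give:
  10·a + (-400)·b = +2.9
  (-120)·a + (-180)·b = +1.9
Eliminate b (×(-180) and ×(-400), subtract): -49800·a = 238.00 → a = ∂h/∂x = -0.004779
Back-substitute: b = ∂h/∂y = -0.007369.
Flow direction (−∇h) has components (+0.004779 E, +0.007369 N).
Azimuth = atan2(E, N) = atan2(+0.004779, +0.007369) = 33.0° ≈ 033°.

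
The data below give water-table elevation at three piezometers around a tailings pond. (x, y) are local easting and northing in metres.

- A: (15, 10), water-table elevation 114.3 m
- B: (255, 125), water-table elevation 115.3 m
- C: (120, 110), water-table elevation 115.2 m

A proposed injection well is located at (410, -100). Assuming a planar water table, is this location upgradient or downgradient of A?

With h = a·x + b·y + c and A as origin, the differences give:
  240·a + 115·b = +1.0
  105·a + 100·b = +0.9
Eliminate b (×100 and ×115, subtract): 11925·a = -3.50 → a = ∂h/∂x = -0.0002935
Back-substitute: b = ∂h/∂y = +0.009308.
Head at (410, -100) = 114.3 + (-0.0002935)·(395) + (+0.009308)·(-110) = 113.16 m.
That is lower than the 114.3 m at A, so the point is downgradient.

downgradient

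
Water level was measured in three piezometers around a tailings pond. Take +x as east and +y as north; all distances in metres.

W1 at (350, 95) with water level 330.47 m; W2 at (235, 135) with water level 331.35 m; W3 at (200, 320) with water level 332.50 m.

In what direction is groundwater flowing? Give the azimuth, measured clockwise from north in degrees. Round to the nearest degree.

131°

With h = a·x + b·y + c and W1 as origin, the differences give:
  (-115)·a + 40·b = +0.88
  (-150)·a + 225·b = +2.03
Eliminate b (×225 and ×40, subtract): -19875·a = 116.800 → a = ∂h/∂x = -0.005877
Back-substitute: b = ∂h/∂y = +0.005104.
Flow direction (−∇h) has components (+0.005877 E, -0.005104 N).
Azimuth = atan2(E, N) = atan2(+0.005877, -0.005104) = 131.0° ≈ 131°.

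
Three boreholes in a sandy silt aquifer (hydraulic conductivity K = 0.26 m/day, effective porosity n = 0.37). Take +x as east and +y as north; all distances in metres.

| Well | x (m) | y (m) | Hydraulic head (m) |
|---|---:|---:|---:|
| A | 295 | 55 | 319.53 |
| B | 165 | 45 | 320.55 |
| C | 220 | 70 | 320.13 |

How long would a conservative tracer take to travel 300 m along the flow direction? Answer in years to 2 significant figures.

With h = a·x + b·y + c and A as origin, the differences give:
  (-130)·a + (-10)·b = +1.02
  (-75)·a + 15·b = +0.60
Eliminate b (×15 and ×(-10), subtract): -2700·a = 21.300 → a = ∂h/∂x = -0.007889
Back-substitute: b = ∂h/∂y = +0.0005556.
|∇h| = √(-0.007889² + 0.0005556²) = 0.007909
Seepage velocity v = K·i/n = 0.26 × 0.007909 / 0.37 = 0.005558 m/day.
t = 300 / 0.005558 = 5.398e+04 days = 148 years.

150 years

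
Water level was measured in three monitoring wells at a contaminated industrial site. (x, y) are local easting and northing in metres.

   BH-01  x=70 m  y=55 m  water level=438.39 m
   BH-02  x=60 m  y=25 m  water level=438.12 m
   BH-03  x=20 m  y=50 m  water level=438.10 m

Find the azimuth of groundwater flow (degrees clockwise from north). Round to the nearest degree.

215°

With h = a·x + b·y + c and BH-01 as origin, the differences give:
  (-10)·a + (-30)·b = -0.27
  (-50)·a + (-5)·b = -0.29
Eliminate b (×(-5) and ×(-30), subtract): -1450·a = -7.350 → a = ∂h/∂x = +0.005069
Back-substitute: b = ∂h/∂y = +0.007310.
Flow direction (−∇h) has components (-0.005069 E, -0.007310 N).
Azimuth = atan2(E, N) = atan2(-0.005069, -0.007310) = 214.7° ≈ 215°.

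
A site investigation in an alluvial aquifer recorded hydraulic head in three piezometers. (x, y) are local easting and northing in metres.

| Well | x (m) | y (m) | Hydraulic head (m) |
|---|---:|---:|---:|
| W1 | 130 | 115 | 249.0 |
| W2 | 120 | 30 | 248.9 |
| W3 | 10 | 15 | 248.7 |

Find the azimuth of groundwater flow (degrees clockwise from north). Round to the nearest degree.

With h = a·x + b·y + c and W1 as origin, the differences give:
  (-10)·a + (-85)·b = -0.1
  (-120)·a + (-100)·b = -0.3
Eliminate b (×(-100) and ×(-85), subtract): -9200·a = -15.50 → a = ∂h/∂x = +0.001685
Back-substitute: b = ∂h/∂y = +0.0009783.
Flow direction (−∇h) has components (-0.001685 E, -0.0009783 N).
Azimuth = atan2(E, N) = atan2(-0.001685, -0.0009783) = 239.9° ≈ 240°.

240°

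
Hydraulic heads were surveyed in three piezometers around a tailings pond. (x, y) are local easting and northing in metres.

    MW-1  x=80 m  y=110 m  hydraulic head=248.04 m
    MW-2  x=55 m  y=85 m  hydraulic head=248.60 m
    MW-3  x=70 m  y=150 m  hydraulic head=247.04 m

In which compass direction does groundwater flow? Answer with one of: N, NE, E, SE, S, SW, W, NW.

N

With h = a·x + b·y + c and MW-1 as origin, the differences give:
  (-25)·a + (-25)·b = +0.56
  (-10)·a + 40·b = -1.00
Eliminate b (×40 and ×(-25), subtract): -1250·a = -2.600 → a = ∂h/∂x = +0.002080
Back-substitute: b = ∂h/∂y = -0.02448.
Flow = −∇h = (-0.002080 east, +0.02448 north), which points north.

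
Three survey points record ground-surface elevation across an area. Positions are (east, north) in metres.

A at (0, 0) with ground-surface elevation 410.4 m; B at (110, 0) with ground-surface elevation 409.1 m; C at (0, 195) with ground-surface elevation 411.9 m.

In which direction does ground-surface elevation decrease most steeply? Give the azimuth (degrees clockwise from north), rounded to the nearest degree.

123°

∂z/∂x = (409.1 − 410.4) / (110 − 0) = -0.01182
∂z/∂y = (411.9 − 410.4) / (195 − 0) = +0.007692
Steepest decrease is along −∇f: components (+0.01182 E, -0.007692 N).
Azimuth = atan2(+0.01182, -0.007692) = 123.1° ≈ 123°.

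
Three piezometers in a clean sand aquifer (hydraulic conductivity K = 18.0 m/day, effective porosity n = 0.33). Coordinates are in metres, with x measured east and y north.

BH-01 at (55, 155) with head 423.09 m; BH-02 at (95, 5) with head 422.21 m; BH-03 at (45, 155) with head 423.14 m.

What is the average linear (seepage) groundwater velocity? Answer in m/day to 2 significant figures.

0.37 m/day

Taking BH-01 as reference: BH-02−BH-01 = (40, -150, -0.88); BH-03−BH-01 = (-10, 0, +0.05).
Determinant of the coordinate differences = 40·0 − (-10)·(-150) = -1500.
∂h/∂x = [(-0.88)·0 − (+0.05)·(-150)] / -1500 = -0.005000
∂h/∂y = [40·(+0.05) − (-10)·(-0.88)] / -1500 = +0.004533
|∇h| = √(-0.005000² + 0.004533²) = 0.006749
Seepage velocity v = K·i/n = 18.0 × 0.006749 / 0.33 = 0.3681 m/day.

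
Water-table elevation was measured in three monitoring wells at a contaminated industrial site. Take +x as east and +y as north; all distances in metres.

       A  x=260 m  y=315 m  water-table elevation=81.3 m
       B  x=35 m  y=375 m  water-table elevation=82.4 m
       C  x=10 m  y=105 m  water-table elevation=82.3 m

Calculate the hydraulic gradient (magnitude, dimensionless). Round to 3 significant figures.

0.00474

Differences from A: to B (Δx, Δy, Δh) = (-225, 60, +1.1); to C = (-250, -210, +1.0).
Determinant of the coordinate differences = (-225)·(-210) − (-250)·60 = 62250.
∂h/∂x = [(+1.1)·(-210) − (+1.0)·60] / 62250 = -0.004675
∂h/∂y = [(-225)·(+1.0) − (-250)·(+1.1)] / 62250 = +0.0008032
|∇h| = √(-0.004675² + 0.0008032²) = 0.004743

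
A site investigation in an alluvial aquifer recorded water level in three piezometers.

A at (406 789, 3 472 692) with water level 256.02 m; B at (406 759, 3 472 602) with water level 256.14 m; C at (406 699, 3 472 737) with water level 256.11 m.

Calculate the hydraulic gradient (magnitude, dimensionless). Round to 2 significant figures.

Three-point gradient (reference A): Δ to B = (-30, -90, +0.12), Δ to C = (-90, 45, +0.09).
∂h/∂x = -0.001429, ∂h/∂y = -0.0008571 (det = -9450).
|∇h| = √(-0.001429² + -0.0008571²) = 0.001666

0.0017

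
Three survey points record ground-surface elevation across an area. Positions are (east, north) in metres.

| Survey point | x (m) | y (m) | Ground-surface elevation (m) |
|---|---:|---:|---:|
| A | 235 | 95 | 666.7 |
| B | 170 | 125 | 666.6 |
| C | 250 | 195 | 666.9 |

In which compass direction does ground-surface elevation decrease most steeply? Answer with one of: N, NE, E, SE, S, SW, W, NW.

SW

Differences from A: to B (Δx, Δy, Δh) = (-65, 30, -0.1); to C = (15, 100, +0.2).
Determinant of the coordinate differences = (-65)·100 − 15·30 = -6950.
∂z/∂x = [(-0.1)·100 − (+0.2)·30] / -6950 = +0.002302
∂z/∂y = [(-65)·(+0.2) − 15·(-0.1)] / -6950 = +0.001655
Steepest decrease is along −∇f = (-0.002302 E, -0.001655 N) → southwest.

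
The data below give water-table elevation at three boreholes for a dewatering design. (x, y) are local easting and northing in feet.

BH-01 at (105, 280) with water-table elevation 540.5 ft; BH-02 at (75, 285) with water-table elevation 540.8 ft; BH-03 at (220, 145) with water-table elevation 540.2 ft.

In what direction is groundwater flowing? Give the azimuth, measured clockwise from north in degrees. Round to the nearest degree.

057°

Taking BH-01 as reference: BH-02−BH-01 = (-30, 5, +0.3); BH-03−BH-01 = (115, -135, -0.3).
Determinant of the coordinate differences = (-30)·(-135) − 115·5 = 3475.
∂h/∂x = [(+0.3)·(-135) − (-0.3)·5] / 3475 = -0.01122
∂h/∂y = [(-30)·(-0.3) − 115·(+0.3)] / 3475 = -0.007338
Flow direction (−∇h) has components (+0.01122 E, +0.007338 N).
Azimuth = atan2(E, N) = atan2(+0.01122, +0.007338) = 56.8° ≈ 057°.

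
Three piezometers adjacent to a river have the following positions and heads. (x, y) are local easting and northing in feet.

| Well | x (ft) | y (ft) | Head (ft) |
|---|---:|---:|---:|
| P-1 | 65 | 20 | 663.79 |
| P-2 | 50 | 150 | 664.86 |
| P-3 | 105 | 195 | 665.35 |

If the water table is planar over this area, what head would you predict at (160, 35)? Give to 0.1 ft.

664.1 ft

Differences from P-1: to P-2 (Δx, Δy, Δh) = (-15, 130, +1.07); to P-3 = (40, 175, +1.56).
Solve a·Δx + b·Δy = Δh: det = (-15)·175 − 40·130 = -7825.
∂h/∂x = [(+1.07)·175 − (+1.56)·130] / -7825 = +0.001987
∂h/∂y = [(-15)·(+1.56) − 40·(+1.07)] / -7825 = +0.008460
h(160, 35) = 663.79 + (+0.001987)·(95) + (+0.008460)·(15) = 663.79 +0.189 +0.127 = 664.106 ft.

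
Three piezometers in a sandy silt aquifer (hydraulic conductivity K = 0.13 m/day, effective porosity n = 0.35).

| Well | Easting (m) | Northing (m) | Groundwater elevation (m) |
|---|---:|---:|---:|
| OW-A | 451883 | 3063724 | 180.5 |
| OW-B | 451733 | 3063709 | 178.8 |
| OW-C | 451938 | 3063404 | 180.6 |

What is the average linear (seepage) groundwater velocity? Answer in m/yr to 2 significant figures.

Three-point gradient (reference OW-A): Δ to OW-B = (-150, -15, -1.7), Δ to OW-C = (55, -320, +0.1).
∂h/∂x = +0.01117, ∂h/∂y = +0.001608 (det = 48825).
|∇h| = √(0.01117² + 0.001608²) = 0.01129
Seepage velocity v = K·i/n = 0.13 × 0.01129 / 0.35 = 0.004193 m/day = 1.531 m/yr.

1.5 m/yr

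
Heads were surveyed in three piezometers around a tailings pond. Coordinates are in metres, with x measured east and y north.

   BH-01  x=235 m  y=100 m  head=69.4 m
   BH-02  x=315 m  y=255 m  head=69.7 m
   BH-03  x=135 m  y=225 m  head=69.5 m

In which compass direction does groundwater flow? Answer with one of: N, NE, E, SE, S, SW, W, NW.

SW

With h = a·x + b·y + c and BH-01 as origin, the differences give:
  80·a + 155·b = +0.3
  (-100)·a + 125·b = +0.1
Eliminate b (×125 and ×155, subtract): 25500·a = 22.00 → a = ∂h/∂x = +0.0008627
Back-substitute: b = ∂h/∂y = +0.001490.
Flow = −∇h = (-0.0008627 east, -0.001490 north), which points southwest.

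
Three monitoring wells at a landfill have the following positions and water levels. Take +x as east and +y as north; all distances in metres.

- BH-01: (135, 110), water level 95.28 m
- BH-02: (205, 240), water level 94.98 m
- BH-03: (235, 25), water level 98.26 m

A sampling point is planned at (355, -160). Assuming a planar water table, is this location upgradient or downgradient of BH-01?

upgradient

Taking BH-01 as reference: BH-02−BH-01 = (70, 130, -0.30); BH-03−BH-01 = (100, -85, +2.98).
Determinant of the coordinate differences = 70·(-85) − 100·130 = -18950.
∂h/∂x = [(-0.30)·(-85) − (+2.98)·130] / -18950 = +0.01910
∂h/∂y = [70·(+2.98) − 100·(-0.30)] / -18950 = -0.01259
Head at (355, -160) = 95.28 + (+0.01910)·(220) + (-0.01259)·(-270) = 102.88 m.
That is higher than the 95.28 m at BH-01, so the point is upgradient.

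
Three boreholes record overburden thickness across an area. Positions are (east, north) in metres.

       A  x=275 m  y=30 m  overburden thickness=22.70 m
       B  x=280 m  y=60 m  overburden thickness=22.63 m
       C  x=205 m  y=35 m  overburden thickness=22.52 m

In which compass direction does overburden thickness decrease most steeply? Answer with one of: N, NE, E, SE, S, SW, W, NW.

Three-point gradient (reference A): Δ to B = (5, 30, -0.07), Δ to C = (-70, 5, -0.18).
∂d/∂x = +0.002376, ∂d/∂y = -0.002729 (det = 2125).
Steepest decrease is along −∇f = (-0.002376 E, +0.002729 N) → northwest.

NW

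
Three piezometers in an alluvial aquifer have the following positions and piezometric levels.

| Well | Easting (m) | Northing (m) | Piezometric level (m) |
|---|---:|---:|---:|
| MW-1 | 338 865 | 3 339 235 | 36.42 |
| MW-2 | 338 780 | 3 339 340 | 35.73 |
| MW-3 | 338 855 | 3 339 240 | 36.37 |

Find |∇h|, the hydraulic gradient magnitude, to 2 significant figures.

0.0051

Differences from MW-1: to MW-2 (Δx, Δy, Δh) = (-85, 105, -0.69); to MW-3 = (-10, 5, -0.05).
Solve a·Δx + b·Δy = Δh: det = (-85)·5 − (-10)·105 = 625.
∂h/∂x = [(-0.69)·5 − (-0.05)·105] / 625 = +0.002880
∂h/∂y = [(-85)·(-0.05) − (-10)·(-0.69)] / 625 = -0.004240
|∇h| = √(0.002880² + -0.004240²) = 0.005126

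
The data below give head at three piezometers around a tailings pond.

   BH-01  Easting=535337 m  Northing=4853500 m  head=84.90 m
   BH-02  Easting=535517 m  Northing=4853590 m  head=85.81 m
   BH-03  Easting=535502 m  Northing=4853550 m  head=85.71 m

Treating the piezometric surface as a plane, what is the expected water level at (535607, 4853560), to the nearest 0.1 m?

Taking BH-01 as reference: BH-02−BH-01 = (180, 90, +0.91); BH-03−BH-01 = (165, 50, +0.81).
Solve a·Δx + b·Δy = Δh: det = 180·50 − 165·90 = -5850.
∂h/∂x = [(+0.91)·50 − (+0.81)·90] / -5850 = +0.004684
∂h/∂y = [180·(+0.81) − 165·(+0.91)] / -5850 = +0.0007436
h(535607, 4853560) = 84.90 + (+0.004684)·(270) + (+0.0007436)·(60) = 84.90 +1.265 +0.045 = 86.209 m.

86.2 m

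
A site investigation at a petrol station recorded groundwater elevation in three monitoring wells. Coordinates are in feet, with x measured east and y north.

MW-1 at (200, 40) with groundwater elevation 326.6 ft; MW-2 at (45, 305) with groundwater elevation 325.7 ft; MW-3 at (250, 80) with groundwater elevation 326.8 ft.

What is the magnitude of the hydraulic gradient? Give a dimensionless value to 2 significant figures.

0.0046

Taking MW-1 as reference: MW-2−MW-1 = (-155, 265, -0.9); MW-3−MW-1 = (50, 40, +0.2).
Determinant of the coordinate differences = (-155)·40 − 50·265 = -19450.
∂h/∂x = [(-0.9)·40 − (+0.2)·265] / -19450 = +0.004576
∂h/∂y = [(-155)·(+0.2) − 50·(-0.9)] / -19450 = -0.0007198
|∇h| = √(0.004576² + -0.0007198²) = 0.004632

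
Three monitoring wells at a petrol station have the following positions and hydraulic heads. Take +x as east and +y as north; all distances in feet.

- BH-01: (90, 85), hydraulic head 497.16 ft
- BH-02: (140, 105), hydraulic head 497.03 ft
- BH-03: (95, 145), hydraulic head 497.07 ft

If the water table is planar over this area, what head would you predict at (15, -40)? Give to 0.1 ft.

With h = a·x + b·y + c and BH-01 as origin, the differences give:
  50·a + 20·b = -0.13
  5·a + 60·b = -0.09
Eliminate b (×60 and ×20, subtract): 2900·a = -6.000 → a = ∂h/∂x = -0.002069
Back-substitute: b = ∂h/∂y = -0.001328.
h(15, -40) = 497.16 + (-0.002069)·(-75) + (-0.001328)·(-125) = 497.16 +0.155 +0.166 = 497.481 ft.

497.5 ft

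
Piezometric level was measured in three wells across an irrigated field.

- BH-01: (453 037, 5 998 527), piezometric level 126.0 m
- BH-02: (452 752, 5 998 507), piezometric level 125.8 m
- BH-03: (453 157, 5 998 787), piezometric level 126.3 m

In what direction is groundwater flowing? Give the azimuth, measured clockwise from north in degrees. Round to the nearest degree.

217°

With h = a·x + b·y + c and BH-01 as origin, the differences give:
  (-285)·a + (-20)·b = -0.2
  120·a + 260·b = +0.3
Eliminate b (×260 and ×(-20), subtract): -71700·a = -46.00 → a = ∂h/∂x = +0.0006416
Back-substitute: b = ∂h/∂y = +0.0008577.
Flow direction (−∇h) has components (-0.0006416 E, -0.0008577 N).
Azimuth = atan2(E, N) = atan2(-0.0006416, -0.0008577) = 216.8° ≈ 217°.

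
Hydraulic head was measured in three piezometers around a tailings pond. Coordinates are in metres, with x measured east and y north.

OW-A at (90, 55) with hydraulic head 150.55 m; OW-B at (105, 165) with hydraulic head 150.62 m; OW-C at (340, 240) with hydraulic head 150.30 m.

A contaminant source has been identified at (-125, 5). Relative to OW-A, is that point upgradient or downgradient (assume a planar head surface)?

upgradient

With h = a·x + b·y + c and OW-A as origin, the differences give:
  15·a + 110·b = +0.07
  250·a + 185·b = -0.25
Eliminate b (×185 and ×110, subtract): -24725·a = 40.450 → a = ∂h/∂x = -0.001636
Back-substitute: b = ∂h/∂y = +0.0008595.
Head at (-125, 5) = 150.55 + (-0.001636)·(-215) + (+0.0008595)·(-50) = 150.86 m.
That is higher than the 150.55 m at OW-A, so the point is upgradient.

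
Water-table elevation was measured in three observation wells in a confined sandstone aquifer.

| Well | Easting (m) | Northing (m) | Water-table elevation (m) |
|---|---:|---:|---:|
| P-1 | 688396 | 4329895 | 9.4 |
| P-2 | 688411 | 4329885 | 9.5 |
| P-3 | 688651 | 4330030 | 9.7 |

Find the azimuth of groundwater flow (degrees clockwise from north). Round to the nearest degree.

322°

Three-point gradient (reference P-1): Δ to P-2 = (15, -10, +0.1), Δ to P-3 = (255, 135, +0.3).
∂h/∂x = +0.003607, ∂h/∂y = -0.004590 (det = 4575).
Flow direction (−∇h) has components (-0.003607 E, +0.004590 N).
Azimuth = atan2(E, N) = atan2(-0.003607, +0.004590) = 321.8° ≈ 322°.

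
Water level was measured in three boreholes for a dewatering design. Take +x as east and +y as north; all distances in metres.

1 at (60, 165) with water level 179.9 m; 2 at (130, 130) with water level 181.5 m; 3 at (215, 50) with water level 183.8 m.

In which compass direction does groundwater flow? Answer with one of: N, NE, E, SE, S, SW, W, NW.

NW

Taking 1 as reference: 2−1 = (70, -35, +1.6); 3−1 = (155, -115, +3.9).
Determinant of the coordinate differences = 70·(-115) − 155·(-35) = -2625.
∂h/∂x = [(+1.6)·(-115) − (+3.9)·(-35)] / -2625 = +0.01810
∂h/∂y = [70·(+3.9) − 155·(+1.6)] / -2625 = -0.009524
Flow = −∇h = (-0.01810 east, +0.009524 north), which points northwest.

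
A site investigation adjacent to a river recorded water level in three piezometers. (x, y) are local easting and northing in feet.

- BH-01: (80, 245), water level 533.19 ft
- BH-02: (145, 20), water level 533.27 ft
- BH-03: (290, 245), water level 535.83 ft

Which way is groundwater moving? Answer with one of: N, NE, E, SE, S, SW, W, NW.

W

With h = a·x + b·y + c and BH-01 as origin, the differences give:
  65·a + (-225)·b = +0.08
  210·a + 0·b = +2.64
Eliminate b (×0 and ×(-225), subtract): 47250·a = 594.000 → a = ∂h/∂x = +0.01257
Back-substitute: b = ∂h/∂y = +0.003276.
Flow = −∇h = (-0.01257 east, -0.003276 north), which points west.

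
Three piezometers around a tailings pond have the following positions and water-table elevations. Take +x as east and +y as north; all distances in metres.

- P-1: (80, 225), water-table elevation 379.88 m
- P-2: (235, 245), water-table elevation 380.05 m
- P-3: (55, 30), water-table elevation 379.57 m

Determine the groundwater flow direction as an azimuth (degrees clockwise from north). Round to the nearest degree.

212°

With h = a·x + b·y + c and P-1 as origin, the differences give:
  155·a + 20·b = +0.17
  (-25)·a + (-195)·b = -0.31
Eliminate b (×(-195) and ×20, subtract): -29725·a = -26.950 → a = ∂h/∂x = +0.0009066
Back-substitute: b = ∂h/∂y = +0.001474.
Flow direction (−∇h) has components (-0.0009066 E, -0.001474 N).
Azimuth = atan2(E, N) = atan2(-0.0009066, -0.001474) = 211.6° ≈ 212°.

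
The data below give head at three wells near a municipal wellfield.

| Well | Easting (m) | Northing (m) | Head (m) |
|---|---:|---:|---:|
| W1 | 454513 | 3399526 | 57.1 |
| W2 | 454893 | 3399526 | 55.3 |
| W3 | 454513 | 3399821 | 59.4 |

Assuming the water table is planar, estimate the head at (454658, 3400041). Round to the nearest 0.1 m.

60.4 m

∂h/∂x = (55.3 − 57.1) / (454893 − 454513) = -0.004737
∂h/∂y = (59.4 − 57.1) / (3399821 − 3399526) = +0.007797
h(454658, 3400041) = 57.1 + (-0.004737)·(145) + (+0.007797)·(515) = 57.1 -0.687 +4.015 = 60.428 m.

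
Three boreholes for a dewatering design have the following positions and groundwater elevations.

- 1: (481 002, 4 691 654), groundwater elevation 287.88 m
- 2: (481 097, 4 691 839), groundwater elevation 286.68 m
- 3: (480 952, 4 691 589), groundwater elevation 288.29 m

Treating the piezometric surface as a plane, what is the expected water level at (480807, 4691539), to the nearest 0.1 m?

With h = a·x + b·y + c and 1 as origin, the differences give:
  95·a + 185·b = -1.20
  (-50)·a + (-65)·b = +0.41
Eliminate b (×(-65) and ×185, subtract): 3075·a = 2.150 → a = ∂h/∂x = +0.0006992
Back-substitute: b = ∂h/∂y = -0.006846.
h(480807, 4691539) = 287.88 + (+0.0006992)·(-195) + (-0.006846)·(-115) = 287.88 -0.136 +0.787 = 288.531 m.

288.5 m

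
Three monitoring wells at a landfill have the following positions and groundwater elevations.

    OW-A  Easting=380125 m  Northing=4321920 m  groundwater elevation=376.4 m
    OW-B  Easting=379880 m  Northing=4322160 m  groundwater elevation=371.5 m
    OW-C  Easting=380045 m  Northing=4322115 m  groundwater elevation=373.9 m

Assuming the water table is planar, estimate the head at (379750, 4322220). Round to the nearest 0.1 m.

369.4 m

Three-point gradient (reference OW-A): Δ to OW-B = (-245, 240, -4.9), Δ to OW-C = (-80, 195, -2.5).
∂h/∂x = +0.01244, ∂h/∂y = -0.007717 (det = -28575).
h(379750, 4322220) = 376.4 + (+0.01244)·(-375) + (-0.007717)·(300) = 376.4 -4.665 -2.315 = 369.420 m.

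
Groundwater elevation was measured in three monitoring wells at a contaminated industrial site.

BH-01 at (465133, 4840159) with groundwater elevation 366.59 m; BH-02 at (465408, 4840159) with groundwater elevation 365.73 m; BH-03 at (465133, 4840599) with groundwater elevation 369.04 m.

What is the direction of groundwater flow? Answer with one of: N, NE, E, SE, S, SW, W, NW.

∂h/∂x = (365.73 − 366.59) / (465408 − 465133) = -0.003127
∂h/∂y = (369.04 − 366.59) / (4840599 − 4840159) = +0.005568
Flow = −∇h = (+0.003127 east, -0.005568 north), which points southeast.

SE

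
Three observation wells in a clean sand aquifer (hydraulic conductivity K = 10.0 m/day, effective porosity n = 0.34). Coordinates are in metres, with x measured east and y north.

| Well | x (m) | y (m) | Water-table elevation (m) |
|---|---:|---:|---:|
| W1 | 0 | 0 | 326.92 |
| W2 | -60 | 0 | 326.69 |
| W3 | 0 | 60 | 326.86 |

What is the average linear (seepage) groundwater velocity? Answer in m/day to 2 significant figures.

∂h/∂x = (326.69 − 326.92) / (-60 − 0) = +0.003833
∂h/∂y = (326.86 − 326.92) / (60 − 0) = -0.001000
|∇h| = √(0.003833² + -0.001000²) = 0.003961
Seepage velocity v = K·i/n = 10.0 × 0.003961 / 0.34 = 0.1165 m/day.

0.12 m/day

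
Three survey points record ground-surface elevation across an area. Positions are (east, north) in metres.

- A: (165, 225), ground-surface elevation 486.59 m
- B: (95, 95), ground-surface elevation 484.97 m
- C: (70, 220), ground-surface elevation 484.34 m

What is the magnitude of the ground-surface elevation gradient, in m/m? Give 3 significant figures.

Differences from A: to B (Δx, Δy, Δh) = (-70, -130, -1.62); to C = (-95, -5, -2.25).
Solve a·Δx + b·Δy = Δz: det = (-70)·(-5) − (-95)·(-130) = -12000.
∂z/∂x = [(-1.62)·(-5) − (-2.25)·(-130)] / -12000 = +0.02370
∂z/∂y = [(-70)·(-2.25) − (-95)·(-1.62)] / -12000 = -0.0003000
|∇f| = √(0.02370² + -0.0003000²) = 0.0237 m/m

0.0237 m/m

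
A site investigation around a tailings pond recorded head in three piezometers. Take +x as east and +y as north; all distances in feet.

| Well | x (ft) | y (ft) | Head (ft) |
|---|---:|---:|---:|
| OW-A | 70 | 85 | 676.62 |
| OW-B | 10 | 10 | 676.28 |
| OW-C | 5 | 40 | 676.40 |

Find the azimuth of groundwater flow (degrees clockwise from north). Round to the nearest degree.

188°

Three-point gradient (reference OW-A): Δ to OW-B = (-60, -75, -0.34), Δ to OW-C = (-65, -45, -0.22).
∂h/∂x = +0.0005517, ∂h/∂y = +0.004092 (det = -2175).
Flow direction (−∇h) has components (-0.0005517 E, -0.004092 N).
Azimuth = atan2(E, N) = atan2(-0.0005517, -0.004092) = 187.7° ≈ 188°.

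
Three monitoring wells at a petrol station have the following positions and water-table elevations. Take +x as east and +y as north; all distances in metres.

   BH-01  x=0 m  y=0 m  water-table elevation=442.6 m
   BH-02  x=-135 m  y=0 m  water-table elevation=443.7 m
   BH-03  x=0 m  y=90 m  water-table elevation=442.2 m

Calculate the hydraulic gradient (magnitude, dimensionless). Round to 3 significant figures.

∂h/∂x = (443.7 − 442.6) / (-135 − 0) = -0.008148
∂h/∂y = (442.2 − 442.6) / (90 − 0) = -0.004444
|∇h| = √(-0.008148² + -0.004444²) = 0.009281

0.00928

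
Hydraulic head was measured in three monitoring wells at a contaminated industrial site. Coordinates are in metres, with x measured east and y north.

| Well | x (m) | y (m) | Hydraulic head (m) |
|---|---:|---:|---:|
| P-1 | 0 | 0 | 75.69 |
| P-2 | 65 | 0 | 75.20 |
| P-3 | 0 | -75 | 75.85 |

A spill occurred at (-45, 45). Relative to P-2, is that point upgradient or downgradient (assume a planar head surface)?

∂h/∂x = (75.20 − 75.69) / (65 − 0) = -0.007538
∂h/∂y = (75.85 − 75.69) / (-75 − 0) = -0.002133
Head at (-45, 45) = 75.69 + (-0.007538)·(-45) + (-0.002133)·(45) = 75.93 m.
That is higher than the 75.20 m at P-2, so the point is upgradient.

upgradient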